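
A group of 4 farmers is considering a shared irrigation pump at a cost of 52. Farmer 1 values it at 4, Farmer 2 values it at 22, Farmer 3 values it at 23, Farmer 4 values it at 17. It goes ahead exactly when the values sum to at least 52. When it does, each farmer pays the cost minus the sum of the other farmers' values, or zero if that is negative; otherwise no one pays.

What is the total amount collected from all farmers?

20

Total value 66 ≥ cost 52, so it is built.
Farmer 1: others sum to 62; max(0, 52 - 62) = 0.
Farmer 2: others sum to 44; max(0, 52 - 44) = 8.
Farmer 3: others sum to 43; max(0, 52 - 43) = 9.
Farmer 4: others sum to 49; max(0, 52 - 49) = 3.
Total collected = 0 + 8 + 9 + 3 = 20.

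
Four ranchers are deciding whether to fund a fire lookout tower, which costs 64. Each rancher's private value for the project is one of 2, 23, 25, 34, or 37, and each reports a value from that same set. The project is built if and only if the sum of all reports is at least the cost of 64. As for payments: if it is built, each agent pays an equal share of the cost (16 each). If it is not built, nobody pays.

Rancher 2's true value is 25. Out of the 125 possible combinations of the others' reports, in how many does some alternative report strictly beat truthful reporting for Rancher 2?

9

Others report (2, 2, 23): truth gives 0; report 37 gives 9 > 0. Violating.
Others report (2, 2, 25): truth gives 0; report 37 gives 9 > 0. Violating.
Others report (2, 2, 34): truth gives 0; report 34 gives 9 > 0. Violating.
Others report (2, 23, 2): truth gives 0; report 37 gives 9 > 0. Violating.
Others report (2, 2, 2): truth gives 0; no alternative beats it.
Others report (2, 2, 37): truth gives 9; no alternative beats it.
(Checking all 125 profiles: 9 have a profitable deviation, 116 do not.)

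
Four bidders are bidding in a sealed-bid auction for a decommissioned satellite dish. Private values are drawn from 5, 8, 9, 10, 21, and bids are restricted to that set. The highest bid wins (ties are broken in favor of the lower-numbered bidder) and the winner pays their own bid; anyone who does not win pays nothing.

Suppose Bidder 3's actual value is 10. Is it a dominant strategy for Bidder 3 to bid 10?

Consider the case where Bidder 1 bids 5, Bidder 2 bids 5 and Bidder 4 bids 5.
Truthful bid 10: wins, pays 10, utility 10 - 10 = 0.
Bid 8 instead: wins, pays 8, utility 10 - 8 = 2.
Since 2 > 0, bidding 8 is strictly better here, so truthful bidding is not dominant.

No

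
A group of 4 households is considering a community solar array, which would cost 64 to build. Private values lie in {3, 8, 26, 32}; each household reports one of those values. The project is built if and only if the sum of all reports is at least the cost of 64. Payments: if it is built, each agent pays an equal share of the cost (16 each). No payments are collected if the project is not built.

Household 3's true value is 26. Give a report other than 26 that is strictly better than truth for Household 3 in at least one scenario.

32

Suppose Household 1 reports 3, Household 2 reports 3 and Household 4 reports 26.
Report 26: project not built, utility 0.
Report 32: project built, pays 16, utility 26 - 16 = 10.
So reporting 32 beats truth here (10 > 0).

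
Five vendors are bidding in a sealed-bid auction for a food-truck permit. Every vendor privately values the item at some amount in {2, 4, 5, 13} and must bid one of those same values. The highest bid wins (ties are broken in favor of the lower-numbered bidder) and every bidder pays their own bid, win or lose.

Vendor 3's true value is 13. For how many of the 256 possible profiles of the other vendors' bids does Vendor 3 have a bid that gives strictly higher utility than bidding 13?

148

Others bid (2, 2, 2, 2): truth gives 0; bid 4 gives 9 > 0. Violating.
Others bid (2, 2, 2, 4): truth gives 0; bid 4 gives 9 > 0. Violating.
Others bid (2, 2, 2, 5): truth gives 0; bid 5 gives 8 > 0. Violating.
Others bid (2, 2, 4, 2): truth gives 0; bid 4 gives 9 > 0. Violating.
Others bid (2, 2, 2, 13): truth gives 0; no alternative beats it.
Others bid (2, 2, 4, 13): truth gives 0; no alternative beats it.
(Checking all 256 profiles: 148 have a profitable deviation, 108 do not.)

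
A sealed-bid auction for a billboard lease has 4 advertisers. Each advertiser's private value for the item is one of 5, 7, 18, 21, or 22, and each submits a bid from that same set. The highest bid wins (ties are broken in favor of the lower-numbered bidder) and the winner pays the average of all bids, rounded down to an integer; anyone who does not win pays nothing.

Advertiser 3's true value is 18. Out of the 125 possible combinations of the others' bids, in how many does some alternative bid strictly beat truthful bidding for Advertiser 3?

56

Others bid (5, 5, 5): truth gives 10; bid 7 gives 13 > 10. Violating.
Others bid (5, 5, 7): truth gives 10; bid 7 gives 12 > 10. Violating.
Others bid (5, 5, 21): truth gives 0; bid 21 gives 5 > 0. Violating.
Others bid (5, 5, 22): truth gives 0; bid 22 gives 5 > 0. Violating.
Others bid (5, 5, 18): truth gives 7; no alternative beats it.
Others bid (5, 7, 5): truth gives 10; no alternative beats it.
(Checking all 125 profiles: 56 have a profitable deviation, 69 do not.)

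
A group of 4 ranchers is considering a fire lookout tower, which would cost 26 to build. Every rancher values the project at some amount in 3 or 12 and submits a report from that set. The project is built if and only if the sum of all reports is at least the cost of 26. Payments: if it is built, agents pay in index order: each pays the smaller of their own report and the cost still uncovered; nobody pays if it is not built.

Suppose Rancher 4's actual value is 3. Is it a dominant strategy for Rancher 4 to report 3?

Yes

Check each profile of the others' reports and compare truth against every alternative report.
Others report (3, 3, 12): truth gives 0, best alternative gives -5.
Others report (3, 12, 3): truth gives 0, best alternative gives -5.
Others report (12, 3, 3): truth gives 0, best alternative gives -5.
Others report (3, 12, 12): truth gives 3, best alternative gives 3.
Others report (12, 3, 12): truth gives 3, best alternative gives 3.
Others report (12, 12, 3): truth gives 3, best alternative gives 3.
(Remaining 2 profiles checked similarly; truth is weakly best in each.)
In every case the truthful report is at least as good as any alternative, so it is a dominant strategy.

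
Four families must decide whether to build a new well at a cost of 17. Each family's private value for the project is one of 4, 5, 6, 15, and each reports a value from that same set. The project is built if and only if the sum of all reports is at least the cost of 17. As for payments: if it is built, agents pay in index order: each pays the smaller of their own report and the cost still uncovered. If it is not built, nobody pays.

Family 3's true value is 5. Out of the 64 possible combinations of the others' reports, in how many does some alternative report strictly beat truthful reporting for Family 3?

Others report (4, 4, 5): truth gives 0; report 4 gives 1 > 0. Violating.
Others report (4, 4, 6): truth gives 0; report 4 gives 1 > 0. Violating.
Others report (4, 4, 15): truth gives 0; report 4 gives 1 > 0. Violating.
Others report (4, 5, 4): truth gives 0; report 4 gives 1 > 0. Violating.
Others report (4, 4, 4): truth gives 0; no alternative beats it.
Others report (4, 15, 4): truth gives 5; no alternative beats it.
(Checking all 64 profiles: 35 have a profitable deviation, 29 do not.)

35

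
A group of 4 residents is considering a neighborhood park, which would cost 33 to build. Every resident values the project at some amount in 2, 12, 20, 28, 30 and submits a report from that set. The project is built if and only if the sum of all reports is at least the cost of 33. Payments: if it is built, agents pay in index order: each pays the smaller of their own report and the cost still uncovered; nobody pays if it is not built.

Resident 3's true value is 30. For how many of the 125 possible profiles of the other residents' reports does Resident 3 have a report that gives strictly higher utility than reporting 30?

35

Others report (2, 2, 2): truth gives 1; report 28 gives 2 > 1. Violating.
Others report (2, 2, 12): truth gives 1; report 20 gives 10 > 1. Violating.
Others report (2, 2, 20): truth gives 1; report 12 gives 18 > 1. Violating.
Others report (2, 2, 28): truth gives 1; report 2 gives 28 > 1. Violating.
Others report (2, 12, 2): truth gives 11; no alternative beats it.
Others report (2, 20, 2): truth gives 19; no alternative beats it.
(Checking all 125 profiles: 35 have a profitable deviation, 90 do not.)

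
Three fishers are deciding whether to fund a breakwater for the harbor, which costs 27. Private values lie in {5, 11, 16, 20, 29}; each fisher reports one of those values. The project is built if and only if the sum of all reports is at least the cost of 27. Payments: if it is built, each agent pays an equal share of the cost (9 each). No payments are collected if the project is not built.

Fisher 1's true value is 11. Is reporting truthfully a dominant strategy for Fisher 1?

Consider the case where Fisher 2 reports 5 and Fisher 3 reports 5.
Truthful report 11: project not built, utility 0.
Report 20 instead: project built, pays 9, utility 11 - 9 = 2.
Since 2 > 0, reporting 20 is strictly better here, so truthful reporting is not dominant.

No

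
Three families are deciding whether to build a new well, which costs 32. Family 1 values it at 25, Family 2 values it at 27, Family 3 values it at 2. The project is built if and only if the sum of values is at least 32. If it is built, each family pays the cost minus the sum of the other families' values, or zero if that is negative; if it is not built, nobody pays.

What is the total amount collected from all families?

8

Total value 54 ≥ cost 32, so it is built.
Family 1: others sum to 29; max(0, 32 - 29) = 3.
Family 2: others sum to 27; max(0, 32 - 27) = 5.
Family 3: others sum to 52; max(0, 32 - 52) = 0.
Total collected = 3 + 5 + 0 = 8.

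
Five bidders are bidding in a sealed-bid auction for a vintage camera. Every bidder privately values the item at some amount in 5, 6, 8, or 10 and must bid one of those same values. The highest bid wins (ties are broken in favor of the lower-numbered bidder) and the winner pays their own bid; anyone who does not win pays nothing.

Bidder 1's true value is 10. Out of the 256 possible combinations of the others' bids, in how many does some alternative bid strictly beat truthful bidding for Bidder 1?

Others bid (5, 5, 5, 5): truth gives 0; bid 5 gives 5 > 0. Violating.
Others bid (5, 5, 5, 6): truth gives 0; bid 6 gives 4 > 0. Violating.
Others bid (5, 5, 5, 8): truth gives 0; bid 8 gives 2 > 0. Violating.
Others bid (5, 5, 6, 5): truth gives 0; bid 6 gives 4 > 0. Violating.
Others bid (5, 5, 5, 10): truth gives 0; no alternative beats it.
Others bid (5, 5, 6, 10): truth gives 0; no alternative beats it.
(Checking all 256 profiles: 81 have a profitable deviation, 175 do not.)

81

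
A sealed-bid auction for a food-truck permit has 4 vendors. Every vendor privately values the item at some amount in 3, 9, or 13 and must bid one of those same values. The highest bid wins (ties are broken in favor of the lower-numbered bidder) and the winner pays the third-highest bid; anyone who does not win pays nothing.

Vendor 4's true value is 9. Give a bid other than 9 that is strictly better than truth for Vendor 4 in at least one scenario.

13

Suppose Vendor 1 bids 3, Vendor 2 bids 3 and Vendor 3 bids 9.
Bid 9: loses, pays 0, utility 0.
Bid 13: wins, pays 3, utility 9 - 3 = 6.
So bidding 13 beats truth here (6 > 0).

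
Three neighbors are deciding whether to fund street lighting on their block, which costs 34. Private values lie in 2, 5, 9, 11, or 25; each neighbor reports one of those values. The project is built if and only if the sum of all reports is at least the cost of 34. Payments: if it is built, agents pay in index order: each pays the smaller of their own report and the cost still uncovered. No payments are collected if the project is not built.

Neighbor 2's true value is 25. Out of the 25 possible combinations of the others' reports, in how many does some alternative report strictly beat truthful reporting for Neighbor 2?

8

Others report (2, 25): truth gives 0; report 9 gives 16 > 0. Violating.
Others report (5, 25): truth gives 0; report 5 gives 20 > 0. Violating.
Others report (9, 25): truth gives 0; report 2 gives 23 > 0. Violating.
Others report (11, 25): truth gives 2; report 2 gives 23 > 2. Violating.
Others report (2, 2): truth gives 0; no alternative beats it.
Others report (2, 5): truth gives 0; no alternative beats it.
(Checking all 25 profiles: 8 have a profitable deviation, 17 do not.)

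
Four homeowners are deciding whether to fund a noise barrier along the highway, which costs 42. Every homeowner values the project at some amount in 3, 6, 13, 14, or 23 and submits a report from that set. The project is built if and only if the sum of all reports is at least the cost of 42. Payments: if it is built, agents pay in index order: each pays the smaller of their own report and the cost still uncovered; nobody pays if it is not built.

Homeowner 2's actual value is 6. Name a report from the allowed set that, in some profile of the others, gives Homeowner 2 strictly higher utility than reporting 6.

Suppose Homeowner 1 reports 3, Homeowner 3 reports 13 and Homeowner 4 reports 23.
Report 6: project built, pays 6, utility 6 - 6 = 0.
Report 3: project built, pays 3, utility 6 - 3 = 3.
So reporting 3 beats truth here (3 > 0).

3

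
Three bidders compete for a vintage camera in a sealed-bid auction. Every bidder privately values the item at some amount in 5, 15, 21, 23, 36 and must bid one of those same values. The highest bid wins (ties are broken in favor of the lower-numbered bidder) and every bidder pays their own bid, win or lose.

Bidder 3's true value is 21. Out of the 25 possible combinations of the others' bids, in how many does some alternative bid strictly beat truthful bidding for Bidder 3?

22

Others bid (5, 5): truth gives 0; bid 15 gives 6 > 0. Violating.
Others bid (5, 21): truth gives -21; bid 23 gives -2 > -21. Violating.
Others bid (5, 23): truth gives -21; bid 5 gives -5 > -21. Violating.
Others bid (5, 36): truth gives -21; bid 5 gives -5 > -21. Violating.
Others bid (5, 15): truth gives 0; no alternative beats it.
Others bid (15, 5): truth gives 0; no alternative beats it.
(Checking all 25 profiles: 22 have a profitable deviation, 3 do not.)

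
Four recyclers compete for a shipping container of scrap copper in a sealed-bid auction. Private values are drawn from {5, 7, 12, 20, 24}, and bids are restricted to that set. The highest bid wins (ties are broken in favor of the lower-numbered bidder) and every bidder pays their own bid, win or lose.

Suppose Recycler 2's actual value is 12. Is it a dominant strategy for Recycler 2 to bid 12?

Consider the case where Recycler 1 bids 5, Recycler 3 bids 5 and Recycler 4 bids 5.
Truthful bid 12: wins, pays 12, utility 12 - 12 = 0.
Bid 7 instead: wins, pays 7, utility 12 - 7 = 5.
Since 5 > 0, bidding 7 is strictly better here, so truthful bidding is not dominant.

No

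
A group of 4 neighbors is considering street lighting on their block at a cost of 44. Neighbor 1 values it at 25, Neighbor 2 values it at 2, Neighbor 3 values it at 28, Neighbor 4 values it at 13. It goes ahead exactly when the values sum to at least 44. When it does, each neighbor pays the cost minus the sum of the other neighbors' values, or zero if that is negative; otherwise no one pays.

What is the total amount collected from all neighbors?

Total value 68 ≥ cost 44, so it is built.
Neighbor 1: others sum to 43; max(0, 44 - 43) = 1.
Neighbor 2: others sum to 66; max(0, 44 - 66) = 0.
Neighbor 3: others sum to 40; max(0, 44 - 40) = 4.
Neighbor 4: others sum to 55; max(0, 44 - 55) = 0.
Total collected = 1 + 0 + 4 + 0 = 5.

5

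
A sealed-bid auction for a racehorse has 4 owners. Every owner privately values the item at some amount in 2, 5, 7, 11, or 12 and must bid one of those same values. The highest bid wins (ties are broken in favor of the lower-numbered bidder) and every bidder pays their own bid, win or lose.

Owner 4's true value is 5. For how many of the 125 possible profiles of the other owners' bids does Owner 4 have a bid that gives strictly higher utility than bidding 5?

124

Others bid (2, 2, 5): truth gives -5; bid 2 gives -2 > -5. Violating.
Others bid (2, 2, 7): truth gives -5; bid 2 gives -2 > -5. Violating.
Others bid (2, 2, 11): truth gives -5; bid 2 gives -2 > -5. Violating.
Others bid (2, 2, 12): truth gives -5; bid 2 gives -2 > -5. Violating.
Others bid (2, 2, 2): truth gives 0; no alternative beats it.
(Checking all 125 profiles: 124 have a profitable deviation, 1 does not.)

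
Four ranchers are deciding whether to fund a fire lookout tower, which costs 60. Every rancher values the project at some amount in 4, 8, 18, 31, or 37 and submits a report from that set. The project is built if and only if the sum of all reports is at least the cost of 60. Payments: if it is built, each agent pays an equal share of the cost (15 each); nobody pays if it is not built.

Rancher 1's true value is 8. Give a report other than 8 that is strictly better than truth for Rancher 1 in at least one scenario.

4

Suppose Rancher 2 reports 4, Rancher 3 reports 18 and Rancher 4 reports 31.
Report 8: project built, pays 15, utility 8 - 15 = -7.
Report 4: project not built, utility 0.
So reporting 4 beats truth here (0 > -7).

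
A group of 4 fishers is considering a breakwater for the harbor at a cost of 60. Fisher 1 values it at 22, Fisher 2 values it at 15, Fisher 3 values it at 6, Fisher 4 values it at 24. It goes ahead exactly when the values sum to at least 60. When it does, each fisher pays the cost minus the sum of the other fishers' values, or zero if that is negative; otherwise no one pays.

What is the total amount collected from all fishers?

40

Total value 67 ≥ cost 60, so it is built.
Fisher 1: others sum to 45; max(0, 60 - 45) = 15.
Fisher 2: others sum to 52; max(0, 60 - 52) = 8.
Fisher 3: others sum to 61; max(0, 60 - 61) = 0.
Fisher 4: others sum to 43; max(0, 60 - 43) = 17.
Total collected = 15 + 8 + 0 + 17 = 40.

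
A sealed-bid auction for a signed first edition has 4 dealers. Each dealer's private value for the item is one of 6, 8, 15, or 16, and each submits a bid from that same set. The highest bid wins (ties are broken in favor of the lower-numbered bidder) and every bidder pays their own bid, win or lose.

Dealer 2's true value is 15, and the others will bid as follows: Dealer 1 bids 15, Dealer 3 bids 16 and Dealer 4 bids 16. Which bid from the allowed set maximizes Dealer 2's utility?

Bid 6: loses but pays 6, utility -6.
Bid 8: loses but pays 8, utility -8.
Bid 15: loses but pays 15, utility -15.
Bid 16: wins, pays 16, utility 15 - 16 = -1.
The best choice is 16 with utility -1.

16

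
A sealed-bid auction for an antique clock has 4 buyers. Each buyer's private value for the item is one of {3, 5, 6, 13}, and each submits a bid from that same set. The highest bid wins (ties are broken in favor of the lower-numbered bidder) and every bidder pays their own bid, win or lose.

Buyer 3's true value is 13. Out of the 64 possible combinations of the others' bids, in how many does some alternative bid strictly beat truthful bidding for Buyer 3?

40

Others bid (3, 3, 3): truth gives 0; bid 5 gives 8 > 0. Violating.
Others bid (3, 3, 5): truth gives 0; bid 5 gives 8 > 0. Violating.
Others bid (3, 3, 6): truth gives 0; bid 6 gives 7 > 0. Violating.
Others bid (3, 5, 3): truth gives 0; bid 6 gives 7 > 0. Violating.
Others bid (3, 3, 13): truth gives 0; no alternative beats it.
Others bid (3, 5, 13): truth gives 0; no alternative beats it.
(Checking all 64 profiles: 40 have a profitable deviation, 24 do not.)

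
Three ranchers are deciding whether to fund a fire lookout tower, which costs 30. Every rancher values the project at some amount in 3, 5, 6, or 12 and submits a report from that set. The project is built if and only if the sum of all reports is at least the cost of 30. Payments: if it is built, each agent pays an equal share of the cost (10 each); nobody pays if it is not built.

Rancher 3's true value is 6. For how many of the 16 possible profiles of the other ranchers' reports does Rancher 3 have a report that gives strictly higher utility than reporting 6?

1

Others report (12, 12): truth gives -4; report 3 gives 0 > -4. Violating.
Others report (3, 3): truth gives 0; no alternative beats it.
Others report (3, 5): truth gives 0; no alternative beats it.
(Checking all 16 profiles: 1 has a profitable deviation, 15 do not.)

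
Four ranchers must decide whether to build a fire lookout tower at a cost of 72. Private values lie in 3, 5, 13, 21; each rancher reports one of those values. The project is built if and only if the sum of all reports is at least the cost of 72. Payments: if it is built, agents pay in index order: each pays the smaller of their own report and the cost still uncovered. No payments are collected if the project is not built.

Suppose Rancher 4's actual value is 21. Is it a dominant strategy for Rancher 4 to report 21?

Check each profile of the others' reports and compare truth against every alternative report.
Others report (13, 21, 21): truth gives 4, best alternative gives 0.
Others report (21, 13, 21): truth gives 4, best alternative gives 0.
Others report (21, 21, 13): truth gives 4, best alternative gives 0.
Others report (21, 21, 21): truth gives 12, best alternative gives 12.
Others report (3, 3, 3): truth gives 0, best alternative gives 0.
Others report (3, 3, 5): truth gives 0, best alternative gives 0.
(Remaining 58 profiles checked similarly; truth is weakly best in each.)
In every case the truthful report is at least as good as any alternative, so it is a dominant strategy.

Yes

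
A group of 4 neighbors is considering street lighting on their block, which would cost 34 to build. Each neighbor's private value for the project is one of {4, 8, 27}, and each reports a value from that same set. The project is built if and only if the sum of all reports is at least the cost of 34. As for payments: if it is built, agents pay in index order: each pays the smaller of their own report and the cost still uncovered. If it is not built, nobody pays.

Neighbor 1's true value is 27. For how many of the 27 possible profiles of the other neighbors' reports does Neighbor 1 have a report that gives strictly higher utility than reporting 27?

19

Others report (4, 4, 27): truth gives 0; report 4 gives 23 > 0. Violating.
Others report (4, 8, 27): truth gives 0; report 4 gives 23 > 0. Violating.
Others report (4, 27, 4): truth gives 0; report 4 gives 23 > 0. Violating.
Others report (4, 27, 8): truth gives 0; report 4 gives 23 > 0. Violating.
Others report (4, 4, 4): truth gives 0; no alternative beats it.
Others report (4, 4, 8): truth gives 0; no alternative beats it.
(Checking all 27 profiles: 19 have a profitable deviation, 8 do not.)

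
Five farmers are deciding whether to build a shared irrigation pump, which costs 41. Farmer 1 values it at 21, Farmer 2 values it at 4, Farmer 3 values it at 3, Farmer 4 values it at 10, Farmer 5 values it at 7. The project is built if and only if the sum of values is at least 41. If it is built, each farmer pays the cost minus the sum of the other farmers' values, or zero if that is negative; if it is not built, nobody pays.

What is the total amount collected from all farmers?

Total value 45 ≥ cost 41, so it is built.
Farmer 1: others sum to 24; max(0, 41 - 24) = 17.
Farmer 2: others sum to 41; max(0, 41 - 41) = 0.
Farmer 3: others sum to 42; max(0, 41 - 42) = 0.
Farmer 4: others sum to 35; max(0, 41 - 35) = 6.
Farmer 5: others sum to 38; max(0, 41 - 38) = 3.
Total collected = 17 + 0 + 0 + 6 + 3 = 26.

26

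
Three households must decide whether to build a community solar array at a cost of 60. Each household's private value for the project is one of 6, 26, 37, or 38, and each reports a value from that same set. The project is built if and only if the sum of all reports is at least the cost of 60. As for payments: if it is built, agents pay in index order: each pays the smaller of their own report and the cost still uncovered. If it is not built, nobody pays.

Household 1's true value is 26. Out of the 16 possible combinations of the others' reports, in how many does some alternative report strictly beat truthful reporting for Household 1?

8

Others report (26, 37): truth gives 0; report 6 gives 20 > 0. Violating.
Others report (26, 38): truth gives 0; report 6 gives 20 > 0. Violating.
Others report (37, 26): truth gives 0; report 6 gives 20 > 0. Violating.
Others report (37, 37): truth gives 0; report 6 gives 20 > 0. Violating.
Others report (6, 6): truth gives 0; no alternative beats it.
Others report (6, 26): truth gives 0; no alternative beats it.
(Checking all 16 profiles: 8 have a profitable deviation, 8 do not.)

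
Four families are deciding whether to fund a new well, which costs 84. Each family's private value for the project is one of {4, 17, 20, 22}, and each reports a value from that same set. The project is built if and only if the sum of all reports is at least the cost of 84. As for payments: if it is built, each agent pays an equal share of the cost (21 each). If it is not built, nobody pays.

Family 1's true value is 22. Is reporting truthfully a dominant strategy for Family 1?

Yes

Check each profile of the others' reports and compare truth against every alternative report.
Others report (20, 20, 22): truth gives 1, best alternative gives 0.
Others report (20, 22, 20): truth gives 1, best alternative gives 0.
Others report (22, 20, 20): truth gives 1, best alternative gives 0.
Others report (20, 22, 22): truth gives 1, best alternative gives 1.
Others report (22, 20, 22): truth gives 1, best alternative gives 1.
Others report (22, 22, 20): truth gives 1, best alternative gives 1.
(Remaining 58 profiles checked similarly; truth is weakly best in each.)
In every case the truthful report is at least as good as any alternative, so it is a dominant strategy.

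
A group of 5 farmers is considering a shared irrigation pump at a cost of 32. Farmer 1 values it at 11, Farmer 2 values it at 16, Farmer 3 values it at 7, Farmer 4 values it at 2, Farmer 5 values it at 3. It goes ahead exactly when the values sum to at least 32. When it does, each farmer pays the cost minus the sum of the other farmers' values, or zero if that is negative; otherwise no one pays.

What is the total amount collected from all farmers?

Total value 39 ≥ cost 32, so it is built.
Farmer 1: others sum to 28; max(0, 32 - 28) = 4.
Farmer 2: others sum to 23; max(0, 32 - 23) = 9.
Farmer 3: others sum to 32; max(0, 32 - 32) = 0.
Farmer 4: others sum to 37; max(0, 32 - 37) = 0.
Farmer 5: others sum to 36; max(0, 32 - 36) = 0.
Total collected = 4 + 9 + 0 + 0 + 0 = 13.

13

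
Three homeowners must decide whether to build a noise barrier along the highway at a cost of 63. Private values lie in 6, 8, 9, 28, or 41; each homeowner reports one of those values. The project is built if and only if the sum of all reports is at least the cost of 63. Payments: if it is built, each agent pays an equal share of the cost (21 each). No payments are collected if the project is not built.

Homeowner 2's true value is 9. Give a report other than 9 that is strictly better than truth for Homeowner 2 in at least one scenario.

Suppose Homeowner 1 reports 28 and Homeowner 3 reports 28.
Report 9: project built, pays 21, utility 9 - 21 = -12.
Report 6: project not built, utility 0.
So reporting 6 beats truth here (0 > -12).

6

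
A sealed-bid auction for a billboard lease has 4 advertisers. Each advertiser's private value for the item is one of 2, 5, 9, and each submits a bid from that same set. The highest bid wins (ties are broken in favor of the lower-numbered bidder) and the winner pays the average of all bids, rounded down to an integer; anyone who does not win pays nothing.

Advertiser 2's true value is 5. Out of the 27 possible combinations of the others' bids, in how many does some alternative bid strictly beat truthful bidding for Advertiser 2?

Others bid (5, 2, 2): truth gives 0; bid 9 gives 1 > 0. Violating.
Others bid (2, 2, 2): truth gives 3; no alternative beats it.
Others bid (2, 2, 5): truth gives 2; no alternative beats it.
(Checking all 27 profiles: 1 has a profitable deviation, 26 do not.)

1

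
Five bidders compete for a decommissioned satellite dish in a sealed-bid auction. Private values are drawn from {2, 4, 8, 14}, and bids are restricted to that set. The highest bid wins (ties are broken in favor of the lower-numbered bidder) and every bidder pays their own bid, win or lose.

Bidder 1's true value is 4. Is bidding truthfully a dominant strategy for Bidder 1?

Consider the case where Bidder 2 bids 2, Bidder 3 bids 2, Bidder 4 bids 2 and Bidder 5 bids 2.
Truthful bid 4: wins, pays 4, utility 4 - 4 = 0.
Bid 2 instead: wins, pays 2, utility 4 - 2 = 2.
Since 2 > 0, bidding 2 is strictly better here, so truthful bidding is not dominant.

No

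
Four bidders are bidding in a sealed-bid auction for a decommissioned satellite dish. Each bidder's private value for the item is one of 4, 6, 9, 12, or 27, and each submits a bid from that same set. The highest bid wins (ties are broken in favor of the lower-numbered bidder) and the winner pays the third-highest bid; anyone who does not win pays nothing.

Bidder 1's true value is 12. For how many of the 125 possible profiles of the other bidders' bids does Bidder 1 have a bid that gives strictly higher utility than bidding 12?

27

Others bid (4, 4, 27): truth gives 0; bid 27 gives 8 > 0. Violating.
Others bid (4, 6, 27): truth gives 0; bid 27 gives 6 > 0. Violating.
Others bid (4, 9, 27): truth gives 0; bid 27 gives 3 > 0. Violating.
Others bid (4, 27, 4): truth gives 0; bid 27 gives 8 > 0. Violating.
Others bid (4, 4, 4): truth gives 8; no alternative beats it.
Others bid (4, 4, 6): truth gives 8; no alternative beats it.
(Checking all 125 profiles: 27 have a profitable deviation, 98 do not.)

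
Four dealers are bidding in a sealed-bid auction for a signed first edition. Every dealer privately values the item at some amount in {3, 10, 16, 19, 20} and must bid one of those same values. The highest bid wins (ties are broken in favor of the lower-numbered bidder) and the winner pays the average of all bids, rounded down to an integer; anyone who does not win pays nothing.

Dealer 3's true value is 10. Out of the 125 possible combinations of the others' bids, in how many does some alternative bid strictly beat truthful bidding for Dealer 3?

Others bid (3, 3, 16): truth gives 0; bid 16 gives 1 > 0. Violating.
Others bid (3, 10, 3): truth gives 0; bid 16 gives 2 > 0. Violating.
Others bid (3, 10, 10): truth gives 0; bid 16 gives 1 > 0. Violating.
Others bid (10, 3, 3): truth gives 0; bid 16 gives 2 > 0. Violating.
Others bid (3, 3, 3): truth gives 6; no alternative beats it.
Others bid (3, 3, 10): truth gives 4; no alternative beats it.
(Checking all 125 profiles: 6 have a profitable deviation, 119 do not.)

6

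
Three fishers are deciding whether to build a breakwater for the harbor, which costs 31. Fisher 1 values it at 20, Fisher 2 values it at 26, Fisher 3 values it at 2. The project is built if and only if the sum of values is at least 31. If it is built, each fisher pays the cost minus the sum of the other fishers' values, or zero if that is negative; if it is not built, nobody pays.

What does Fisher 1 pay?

3

Total value 48 ≥ cost 31, so the project is built.
The other fishers' values sum to 28.
Cost minus that sum is 31 - 28 = 3.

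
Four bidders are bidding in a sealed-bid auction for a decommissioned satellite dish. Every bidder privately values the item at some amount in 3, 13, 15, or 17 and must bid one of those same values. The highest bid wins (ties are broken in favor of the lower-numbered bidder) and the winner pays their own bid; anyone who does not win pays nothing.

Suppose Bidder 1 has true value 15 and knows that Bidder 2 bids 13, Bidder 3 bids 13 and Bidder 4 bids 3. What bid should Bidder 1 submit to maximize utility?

Bid 3: loses, pays 0, utility 0.
Bid 13: wins, pays 13, utility 15 - 13 = 2.
Bid 15: wins, pays 15, utility 15 - 15 = 0.
Bid 17: wins, pays 17, utility 15 - 17 = -2.
The best choice is 13 with utility 2.

13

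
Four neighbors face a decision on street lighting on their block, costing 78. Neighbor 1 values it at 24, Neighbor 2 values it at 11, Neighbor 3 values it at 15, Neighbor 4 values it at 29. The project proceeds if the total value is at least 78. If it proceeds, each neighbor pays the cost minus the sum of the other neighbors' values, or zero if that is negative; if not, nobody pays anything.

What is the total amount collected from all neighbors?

75

Total value 79 ≥ cost 78, so it is built.
Neighbor 1: others sum to 55; max(0, 78 - 55) = 23.
Neighbor 2: others sum to 68; max(0, 78 - 68) = 10.
Neighbor 3: others sum to 64; max(0, 78 - 64) = 14.
Neighbor 4: others sum to 50; max(0, 78 - 50) = 28.
Total collected = 23 + 10 + 14 + 28 = 75.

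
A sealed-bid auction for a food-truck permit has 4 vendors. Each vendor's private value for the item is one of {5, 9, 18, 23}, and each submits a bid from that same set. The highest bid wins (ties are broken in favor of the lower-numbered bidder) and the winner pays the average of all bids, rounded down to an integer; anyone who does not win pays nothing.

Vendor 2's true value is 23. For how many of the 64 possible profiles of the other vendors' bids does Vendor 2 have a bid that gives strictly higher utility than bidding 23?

Others bid (5, 5, 5): truth gives 14; bid 9 gives 17 > 14. Violating.
Others bid (5, 5, 9): truth gives 13; bid 9 gives 16 > 13. Violating.
Others bid (5, 5, 18): truth gives 11; bid 18 gives 12 > 11. Violating.
Others bid (5, 9, 5): truth gives 13; bid 9 gives 16 > 13. Violating.
Others bid (5, 5, 23): truth gives 9; no alternative beats it.
Others bid (5, 9, 23): truth gives 8; no alternative beats it.
(Checking all 64 profiles: 18 have a profitable deviation, 46 do not.)

18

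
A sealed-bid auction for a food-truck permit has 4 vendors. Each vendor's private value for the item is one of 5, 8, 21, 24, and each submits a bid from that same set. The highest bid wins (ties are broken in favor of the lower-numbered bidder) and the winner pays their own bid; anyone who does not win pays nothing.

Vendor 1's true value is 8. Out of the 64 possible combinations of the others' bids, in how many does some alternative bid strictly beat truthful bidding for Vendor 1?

Others bid (5, 5, 5): truth gives 0; bid 5 gives 3 > 0. Violating.
Others bid (5, 5, 8): truth gives 0; no alternative beats it.
Others bid (5, 5, 21): truth gives 0; no alternative beats it.
(Checking all 64 profiles: 1 has a profitable deviation, 63 do not.)

1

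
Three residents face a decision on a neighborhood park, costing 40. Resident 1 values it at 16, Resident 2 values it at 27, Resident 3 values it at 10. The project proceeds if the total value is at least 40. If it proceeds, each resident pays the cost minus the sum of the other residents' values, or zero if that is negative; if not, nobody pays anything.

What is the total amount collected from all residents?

Total value 53 ≥ cost 40, so it is built.
Resident 1: others sum to 37; max(0, 40 - 37) = 3.
Resident 2: others sum to 26; max(0, 40 - 26) = 14.
Resident 3: others sum to 43; max(0, 40 - 43) = 0.
Total collected = 3 + 14 + 0 = 17.

17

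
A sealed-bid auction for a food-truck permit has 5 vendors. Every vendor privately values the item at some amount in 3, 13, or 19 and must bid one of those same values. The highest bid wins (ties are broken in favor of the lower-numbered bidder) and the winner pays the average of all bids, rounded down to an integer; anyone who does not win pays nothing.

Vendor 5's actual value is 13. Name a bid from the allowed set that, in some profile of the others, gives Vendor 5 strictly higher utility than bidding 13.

Suppose Vendor 1 bids 3, Vendor 2 bids 3, Vendor 3 bids 3 and Vendor 4 bids 13.
Bid 13: loses, pays 0, utility 0.
Bid 19: wins, pays 8, utility 13 - 8 = 5.
So bidding 19 beats truth here (5 > 0).

19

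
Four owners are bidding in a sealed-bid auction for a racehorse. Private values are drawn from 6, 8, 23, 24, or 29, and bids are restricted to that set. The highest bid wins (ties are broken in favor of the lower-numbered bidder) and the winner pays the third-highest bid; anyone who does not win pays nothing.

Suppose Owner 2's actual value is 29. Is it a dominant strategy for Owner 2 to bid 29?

Check each profile of the others' bids and compare truth against every alternative bid.
Others bid (6, 6, 29): truth gives 23, best alternative gives 0.
Others bid (6, 29, 6): truth gives 23, best alternative gives 0.
Others bid (24, 6, 6): truth gives 23, best alternative gives 0.
Others bid (6, 8, 29): truth gives 21, best alternative gives 0.
Others bid (6, 29, 8): truth gives 21, best alternative gives 0.
Others bid (8, 6, 29): truth gives 21, best alternative gives 0.
(Remaining 119 profiles checked similarly; truth is weakly best in each.)
In every case the truthful bid is at least as good as any alternative, so it is a dominant strategy.

Yes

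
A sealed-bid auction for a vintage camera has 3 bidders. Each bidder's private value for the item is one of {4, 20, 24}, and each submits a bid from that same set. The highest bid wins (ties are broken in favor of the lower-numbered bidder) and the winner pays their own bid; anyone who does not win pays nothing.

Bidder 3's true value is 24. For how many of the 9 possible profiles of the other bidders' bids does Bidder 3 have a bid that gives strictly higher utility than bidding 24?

Others bid (4, 4): truth gives 0; bid 20 gives 4 > 0. Violating.
Others bid (4, 20): truth gives 0; no alternative beats it.
Others bid (4, 24): truth gives 0; no alternative beats it.
(Checking all 9 profiles: 1 has a profitable deviation, 8 do not.)

1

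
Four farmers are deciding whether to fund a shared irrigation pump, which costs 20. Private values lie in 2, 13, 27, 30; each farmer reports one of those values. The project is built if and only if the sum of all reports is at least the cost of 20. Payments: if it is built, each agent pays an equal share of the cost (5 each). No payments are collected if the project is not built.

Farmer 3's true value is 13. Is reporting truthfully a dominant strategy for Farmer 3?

Consider the case where Farmer 1 reports 2, Farmer 2 reports 2 and Farmer 4 reports 2.
Truthful report 13: project not built, utility 0.
Report 27 instead: project built, pays 5, utility 13 - 5 = 8.
Since 8 > 0, reporting 27 is strictly better here, so truthful reporting is not dominant.

No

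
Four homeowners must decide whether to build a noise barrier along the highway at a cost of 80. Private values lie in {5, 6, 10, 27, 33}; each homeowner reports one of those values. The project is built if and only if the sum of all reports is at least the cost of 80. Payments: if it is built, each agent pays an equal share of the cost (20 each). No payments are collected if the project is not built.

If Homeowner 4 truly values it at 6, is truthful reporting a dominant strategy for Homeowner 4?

Yes

Check each profile of the others' reports and compare truth against every alternative report.
Others report (10, 33, 33): truth gives -14, best alternative gives -14.
Others report (27, 27, 27): truth gives -14, best alternative gives -14.
Others report (27, 27, 33): truth gives -14, best alternative gives -14.
Others report (27, 33, 27): truth gives -14, best alternative gives -14.
Others report (27, 33, 33): truth gives -14, best alternative gives -14.
Others report (33, 10, 33): truth gives -14, best alternative gives -14.
(Remaining 119 profiles checked similarly; truth is weakly best in each.)
In every case the truthful report is at least as good as any alternative, so it is a dominant strategy.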